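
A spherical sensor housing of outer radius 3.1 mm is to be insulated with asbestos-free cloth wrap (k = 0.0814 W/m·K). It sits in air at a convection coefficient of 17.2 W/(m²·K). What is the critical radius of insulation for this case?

r_cr ≈ 9.47 mm

For a sphere r_cr = 2k/h = 2×0.0814/17.2
r_cr = 9.47 mm; since the bare radius (3.1 mm) is below r_cr, adding a thin layer of insulation will *increase* heat loss.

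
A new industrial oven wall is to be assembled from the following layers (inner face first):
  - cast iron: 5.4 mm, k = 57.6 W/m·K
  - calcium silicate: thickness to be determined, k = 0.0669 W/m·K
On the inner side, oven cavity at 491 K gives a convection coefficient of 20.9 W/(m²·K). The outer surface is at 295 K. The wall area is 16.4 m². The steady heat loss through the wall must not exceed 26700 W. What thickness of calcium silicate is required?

L ≈ 4.85 mm

Thermal resistances in series:
R_inner film = 1/(h_i·A) = 1/(20.9×16.4) = 0.002917 K/W
R_cast iron = L/(kA) = 0.0054/(57.6×16.4) = 5.716×10^-6 K/W
Sum of the known resistances R_other = 0.002923 K/W
Required total resistance R_tot = ΔT/Q_allow = 196/26700 = 0.007341 K/W
R_calcium silicate = R_tot − R_other = 0.004418 K/W
L = R·k·A = 0.004418×0.0669×16.4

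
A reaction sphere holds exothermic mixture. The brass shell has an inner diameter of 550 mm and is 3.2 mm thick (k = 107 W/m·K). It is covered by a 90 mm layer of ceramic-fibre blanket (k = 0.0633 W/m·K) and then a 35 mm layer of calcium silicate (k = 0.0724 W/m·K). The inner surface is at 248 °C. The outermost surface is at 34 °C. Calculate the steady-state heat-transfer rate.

Q ≈ 157 W

Spherical conduction: R = (1/r_in − 1/r_out)/(4πk) per layer; series-sum.
R_brass shell = (1/0.275 − 1/0.2782)/(4π×107) = 3.111×10^-5 K/W
R_ceramic-fibre blanket = (1/0.2782 − 1/0.3682)/(4π×0.0633) = 1.105 K/W
R_calcium silicate = (1/0.3682 − 1/0.4032)/(4π×0.0724) = 0.2591 K/W
R_total = 1.364 K/W
Q = ΔT/R_total = 214/1.364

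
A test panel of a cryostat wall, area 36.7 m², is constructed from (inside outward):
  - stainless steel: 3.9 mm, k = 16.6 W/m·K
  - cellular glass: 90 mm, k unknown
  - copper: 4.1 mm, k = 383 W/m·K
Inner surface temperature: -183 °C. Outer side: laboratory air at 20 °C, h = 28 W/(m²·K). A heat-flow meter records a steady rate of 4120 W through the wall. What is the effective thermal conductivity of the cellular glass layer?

k ≈ 0.0508 W/(m·K)

Using the resistance-network approach (series):
R_stainless steel = L/(kA) = 0.0039/(16.6×36.7) = 6.402×10^-6 K/W
R_copper = L/(kA) = 0.0041/(383×36.7) = 2.917×10^-7 K/W
R_outer film = 1/(h_o·A) = 1/(28×36.7) = 9.731×10^-4 K/W
Sum of known resistances R_other = 9.798×10^-4 K/W
Total R = ΔT/Q = 203/4120 = 0.04927 K/W
R_cellular glass = R_total − R_other = 0.04829 K/W
k = L/(R·A) = 0.09/(0.04829×36.7)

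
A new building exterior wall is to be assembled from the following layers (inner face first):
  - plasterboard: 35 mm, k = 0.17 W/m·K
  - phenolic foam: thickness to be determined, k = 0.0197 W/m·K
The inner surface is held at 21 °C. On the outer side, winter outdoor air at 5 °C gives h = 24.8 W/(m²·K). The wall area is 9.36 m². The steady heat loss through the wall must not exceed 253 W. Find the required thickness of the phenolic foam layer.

L ≈ 6.81 mm

Series thermal resistances:
R_plasterboard = L/(kA) = 0.035/(0.17×9.36) = 0.022 K/W
R_outer film = 1/(h_o·A) = 1/(24.8×9.36) = 0.004308 K/W
Sum of the known resistances R_other = 0.0263 K/W
Required total resistance R_tot = ΔT/Q_allow = 16/253 = 0.06324 K/W
R_phenolic foam = R_tot − R_other = 0.03694 K/W
L = R·k·A = 0.03694×0.0197×9.36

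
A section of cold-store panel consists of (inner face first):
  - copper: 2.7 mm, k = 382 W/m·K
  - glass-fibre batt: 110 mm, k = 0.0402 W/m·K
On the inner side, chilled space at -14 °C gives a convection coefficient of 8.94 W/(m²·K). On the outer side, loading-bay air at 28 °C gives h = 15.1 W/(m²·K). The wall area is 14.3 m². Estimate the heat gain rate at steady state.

Model the wall as resistances in series:
R_inner film = 1/(h_i·A) = 1/(8.94×14.3) = 0.007822 K/W
R_copper = L/(kA) = 0.0027/(382×14.3) = 4.943×10^-7 K/W
R_glass-fibre batt = L/(kA) = 0.11/(0.0402×14.3) = 0.1914 K/W
R_outer film = 1/(h_o·A) = 1/(15.1×14.3) = 0.004631 K/W
R_total = 0.2038 K/W
Q = ΔT / R_total = 42 / 0.2038

Q ≈ 206 W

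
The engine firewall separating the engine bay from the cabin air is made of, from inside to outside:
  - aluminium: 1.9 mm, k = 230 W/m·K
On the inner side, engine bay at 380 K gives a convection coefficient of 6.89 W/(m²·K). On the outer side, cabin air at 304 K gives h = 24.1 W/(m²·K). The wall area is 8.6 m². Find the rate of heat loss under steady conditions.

Q ≈ 3500 W

Series thermal resistances:
R_inner film = 1/(h_i·A) = 1/(6.89×8.6) = 0.01688 K/W
R_aluminium = L/(kA) = 0.0019/(230×8.6) = 9.606×10^-7 K/W
R_outer film = 1/(h_o·A) = 1/(24.1×8.6) = 0.004825 K/W
R_total = 0.0217 K/W
Q = ΔT / R_total = 76 / 0.0217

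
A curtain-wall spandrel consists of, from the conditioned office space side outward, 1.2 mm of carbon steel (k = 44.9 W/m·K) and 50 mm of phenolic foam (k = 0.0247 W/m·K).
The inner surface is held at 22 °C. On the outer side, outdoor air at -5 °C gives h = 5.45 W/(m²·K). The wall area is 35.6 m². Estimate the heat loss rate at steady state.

Treating each layer as a thermal resistance in series:
R_carbon steel = L/(kA) = 0.0012/(44.9×35.6) = 7.507×10^-7 K/W
R_phenolic foam = L/(kA) = 0.05/(0.0247×35.6) = 0.05686 K/W
R_outer film = 1/(h_o·A) = 1/(5.45×35.6) = 0.005154 K/W
R_total = 0.06202 K/W
Q = ΔT / R_total = 27 / 0.06202

Q ≈ 435 W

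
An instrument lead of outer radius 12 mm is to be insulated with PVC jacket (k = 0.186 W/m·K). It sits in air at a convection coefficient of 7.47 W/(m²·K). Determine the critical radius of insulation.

r_cr ≈ 24.9 mm

For a cylinder r_cr = k/h = 0.186/7.47
r_cr = 24.9 mm; since the bare radius (12 mm) is below r_cr, adding a thin layer of insulation will *increase* heat loss.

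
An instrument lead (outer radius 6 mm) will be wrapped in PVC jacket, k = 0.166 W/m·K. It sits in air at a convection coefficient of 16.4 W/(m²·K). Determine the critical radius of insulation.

For a cylinder r_cr = k/h = 0.166/16.4
r_cr = 10.1 mm; since the bare radius (6 mm) is below r_cr, adding a thin layer of insulation will *increase* heat loss.

r_cr ≈ 10.1 mm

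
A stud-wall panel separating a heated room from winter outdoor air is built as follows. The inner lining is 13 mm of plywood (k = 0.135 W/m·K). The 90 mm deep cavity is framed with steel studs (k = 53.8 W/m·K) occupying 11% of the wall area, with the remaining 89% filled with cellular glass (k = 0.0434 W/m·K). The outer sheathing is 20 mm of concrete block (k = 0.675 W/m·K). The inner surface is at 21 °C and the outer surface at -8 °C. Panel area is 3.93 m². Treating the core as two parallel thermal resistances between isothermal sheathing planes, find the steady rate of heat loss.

Q ≈ 808 W

Sheathing layers in series; stud and cavity paths in parallel between them.
R_inner = 0.013/(0.135×3.93) = 0.0245 K/W
R_stud  = 0.09/(53.8×0.11×3.93) = 0.00387 K/W
R_cav   = 0.09/(0.0434×0.89×3.93) = 0.5929 K/W
1/R_core = 1/R_stud + 1/R_cav → R_core = 0.003845 K/W
R_outer = 0.02/(0.675×3.93) = 0.007539 K/W
R_total = 0.03589 K/W
Q = ΔT/R_total = 29/0.03589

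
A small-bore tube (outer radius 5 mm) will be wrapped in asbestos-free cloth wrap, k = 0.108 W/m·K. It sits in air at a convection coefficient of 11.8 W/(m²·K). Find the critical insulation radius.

For a cylinder r_cr = k/h = 0.108/11.8
r_cr = 9.15 mm; since the bare radius (5 mm) is below r_cr, adding a thin layer of insulation will *increase* heat loss.

r_cr ≈ 9.15 mm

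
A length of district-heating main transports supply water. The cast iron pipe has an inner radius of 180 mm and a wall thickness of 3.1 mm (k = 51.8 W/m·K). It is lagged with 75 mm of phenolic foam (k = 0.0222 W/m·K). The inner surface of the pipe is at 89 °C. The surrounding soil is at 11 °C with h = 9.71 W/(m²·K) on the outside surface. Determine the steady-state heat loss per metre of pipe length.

Radial resistances (cylindrical: R_cond = ln(r_o/r_i)/(2πkL), R_conv = 1/(h·2πrL)):
R_cast iron pipe wall = ln(183.1/180)/(2π×51.8×1) = 5.246×10^-5 K/W
R_phenolic foam = ln(258.1/183.1)/(2π×0.0222×1) = 2.461 K/W
R_outer film = 1/(h_o·2πr_oL) = 1/(9.71×2π×0.2581×1) = 0.06351 K/W
R_total = 2.525 K/W
Q = ΔT/R_total = 78/2.525

q′ ≈ 30.9 W/m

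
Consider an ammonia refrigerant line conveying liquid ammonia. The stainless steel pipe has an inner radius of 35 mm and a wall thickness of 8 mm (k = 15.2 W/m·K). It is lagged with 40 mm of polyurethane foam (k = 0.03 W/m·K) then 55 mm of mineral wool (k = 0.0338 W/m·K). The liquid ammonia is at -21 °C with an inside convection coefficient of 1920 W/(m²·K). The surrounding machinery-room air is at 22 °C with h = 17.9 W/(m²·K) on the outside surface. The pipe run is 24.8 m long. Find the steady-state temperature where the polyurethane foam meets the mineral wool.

T ≈ 4.24 °C

Cylindrical conduction, so R = ln(r₂/r₁)/(2πkL) per layer, in series:
R_inner film = 1/(h_i·2πr₁L) = 1/(1920×2π×0.035×24.8) = 9.55×10^-5 K/W
R_stainless steel pipe wall = ln(43/35)/(2π×15.2×24.8) = 8.691×10^-5 K/W
R_polyurethane foam = ln(83/43)/(2π×0.03×24.8) = 0.1407 K/W
R_mineral wool = ln(138/83)/(2π×0.0338×24.8) = 0.09653 K/W
R_outer film = 1/(h_o·2πr_oL) = 1/(17.9×2π×0.138×24.8) = 0.002598 K/W
R_total = 0.24 K/W
Q = ΔT/R_total = 43/0.24
Q = 179 W
T_interface = T_inner + Q·ΣR(inner→interface) = -21 + 179×0.1409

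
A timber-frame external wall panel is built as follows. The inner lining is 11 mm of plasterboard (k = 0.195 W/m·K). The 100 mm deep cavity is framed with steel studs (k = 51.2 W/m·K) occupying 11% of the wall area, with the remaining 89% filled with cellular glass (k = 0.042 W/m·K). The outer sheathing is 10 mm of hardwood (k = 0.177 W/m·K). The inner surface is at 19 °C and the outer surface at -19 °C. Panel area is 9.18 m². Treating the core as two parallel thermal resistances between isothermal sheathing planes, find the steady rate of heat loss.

Q ≈ 2670 W

Sheathing layers in series; stud and cavity paths in parallel between them.
R_inner = 0.011/(0.195×9.18) = 0.006145 K/W
R_stud  = 0.1/(51.2×0.11×9.18) = 0.001934 K/W
R_cav   = 0.1/(0.042×0.89×9.18) = 0.2914 K/W
1/R_core = 1/R_stud + 1/R_cav → R_core = 0.001921 K/W
R_outer = 0.01/(0.177×9.18) = 0.006154 K/W
R_total = 0.01422 K/W
Q = ΔT/R_total = 38/0.01422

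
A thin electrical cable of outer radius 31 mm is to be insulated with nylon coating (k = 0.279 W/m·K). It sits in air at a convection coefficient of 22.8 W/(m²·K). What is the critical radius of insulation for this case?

r_cr ≈ 12.2 mm

For a cylinder r_cr = k/h = 0.279/22.8
r_cr = 12.2 mm; since the bare radius (31 mm) is above r_cr, any added insulation will reduce heat loss.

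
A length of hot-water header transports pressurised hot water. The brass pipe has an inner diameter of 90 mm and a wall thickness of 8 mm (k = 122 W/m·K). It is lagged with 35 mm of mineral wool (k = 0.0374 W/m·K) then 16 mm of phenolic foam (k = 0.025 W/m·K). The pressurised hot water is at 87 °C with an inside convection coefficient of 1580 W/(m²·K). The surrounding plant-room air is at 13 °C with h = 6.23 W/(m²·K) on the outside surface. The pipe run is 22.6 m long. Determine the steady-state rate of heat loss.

Q ≈ 482 W

Per-layer cylindrical resistances, series-summed:
R_inner film = 1/(h_i·2πr₁L) = 1/(1580×2π×0.045×22.6) = 9.905×10^-5 K/W
R_brass pipe wall = ln(53/45)/(2π×122×22.6) = 9.445×10^-6 K/W
R_mineral wool = ln(88/53)/(2π×0.0374×22.6) = 0.09547 K/W
R_phenolic foam = ln(104/88)/(2π×0.025×22.6) = 0.04706 K/W
R_outer film = 1/(h_o·2πr_oL) = 1/(6.23×2π×0.104×22.6) = 0.01087 K/W
R_total = 0.1535 K/W
Q = ΔT/R_total = 74/0.1535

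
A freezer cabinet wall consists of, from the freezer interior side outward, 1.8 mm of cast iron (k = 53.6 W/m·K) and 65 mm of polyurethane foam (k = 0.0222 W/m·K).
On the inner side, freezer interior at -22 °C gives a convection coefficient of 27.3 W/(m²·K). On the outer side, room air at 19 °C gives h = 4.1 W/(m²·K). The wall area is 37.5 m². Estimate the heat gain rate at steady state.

Q ≈ 479 W

Using the resistance-network approach (series):
R_inner film = 1/(h_i·A) = 1/(27.3×37.5) = 9.768×10^-4 K/W
R_cast iron = L/(kA) = 0.0018/(53.6×37.5) = 8.955×10^-7 K/W
R_polyurethane foam = L/(kA) = 0.065/(0.0222×37.5) = 0.07808 K/W
R_outer film = 1/(h_o·A) = 1/(4.1×37.5) = 0.006504 K/W
R_total = 0.08556 K/W
Q = ΔT / R_total = 41 / 0.08556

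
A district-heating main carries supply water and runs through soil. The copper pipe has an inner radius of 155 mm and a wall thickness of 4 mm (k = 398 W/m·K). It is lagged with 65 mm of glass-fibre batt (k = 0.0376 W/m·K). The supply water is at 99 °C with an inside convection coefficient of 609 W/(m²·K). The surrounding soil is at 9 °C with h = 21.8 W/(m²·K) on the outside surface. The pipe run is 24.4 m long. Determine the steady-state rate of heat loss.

For a radial system each layer contributes R = ln(r_out/r_in)/(2πkL); films add R = 1/(hA).
R_inner film = 1/(h_i·2πr₁L) = 1/(609×2π×0.155×24.4) = 6.91×10^-5 K/W
R_copper pipe wall = ln(159/155)/(2π×398×24.4) = 4.176×10^-7 K/W
R_glass-fibre batt = ln(224/159)/(2π×0.0376×24.4) = 0.05946 K/W
R_outer film = 1/(h_o·2πr_oL) = 1/(21.8×2π×0.224×24.4) = 0.001336 K/W
R_total = 0.06086 K/W
Q = ΔT/R_total = 90/0.06086

Q ≈ 1480 W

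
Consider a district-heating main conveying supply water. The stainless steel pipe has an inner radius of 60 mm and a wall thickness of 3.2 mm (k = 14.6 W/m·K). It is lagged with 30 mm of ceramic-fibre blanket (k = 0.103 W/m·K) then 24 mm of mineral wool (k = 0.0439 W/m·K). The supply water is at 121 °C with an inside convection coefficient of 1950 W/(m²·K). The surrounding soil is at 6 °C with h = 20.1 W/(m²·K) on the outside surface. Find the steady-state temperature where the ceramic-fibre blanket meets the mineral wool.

For a radial system each layer contributes R = ln(r_out/r_in)/(2πkL); films add R = 1/(hA).
R_inner film = 1/(h_i·2πr₁L) = 1/(1950×2π×0.06×1) = 0.00136 K/W
R_stainless steel pipe wall = ln(63.2/60)/(2π×14.6×1) = 5.664×10^-4 K/W
R_ceramic-fibre blanket = ln(93.2/63.2)/(2π×0.103×1) = 0.6002 K/W
R_mineral wool = ln(117.2/93.2)/(2π×0.0439×1) = 0.8307 K/W
R_outer film = 1/(h_o·2πr_oL) = 1/(20.1×2π×0.1172×1) = 0.06756 K/W
R_total = 1.5 K/W
Q = ΔT/R_total = 115/1.5
Q = 76.6 W/m
T_interface = T_inner − Q·ΣR(inner→interface) = 121 − 76.6×0.6021

T ≈ 74.8 °C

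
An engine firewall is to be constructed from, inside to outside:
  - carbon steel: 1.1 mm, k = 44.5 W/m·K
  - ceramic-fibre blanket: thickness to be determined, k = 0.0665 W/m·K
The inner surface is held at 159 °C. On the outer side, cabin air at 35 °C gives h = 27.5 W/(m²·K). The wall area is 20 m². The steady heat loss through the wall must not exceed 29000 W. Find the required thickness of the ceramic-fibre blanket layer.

L ≈ 3.27 mm

Using the resistance-network approach (series):
R_carbon steel = L/(kA) = 0.0011/(44.5×20) = 1.236×10^-6 K/W
R_outer film = 1/(h_o·A) = 1/(27.5×20) = 0.001818 K/W
Sum of the known resistances R_other = 0.001819 K/W
Required total resistance R_tot = ΔT/Q_allow = 124/29000 = 0.004276 K/W
R_ceramic-fibre blanket = R_tot − R_other = 0.002456 K/W
L = R·k·A = 0.002456×0.0665×20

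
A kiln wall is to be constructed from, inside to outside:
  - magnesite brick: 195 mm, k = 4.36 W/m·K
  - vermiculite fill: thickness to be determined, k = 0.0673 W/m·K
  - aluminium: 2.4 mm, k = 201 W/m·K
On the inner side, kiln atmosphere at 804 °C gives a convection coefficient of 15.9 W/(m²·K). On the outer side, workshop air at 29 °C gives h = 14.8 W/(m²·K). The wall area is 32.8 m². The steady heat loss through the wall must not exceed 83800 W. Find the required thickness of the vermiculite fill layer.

Model the wall as resistances in series:
R_inner film = 1/(h_i·A) = 1/(15.9×32.8) = 0.001917 K/W
R_magnesite brick = L/(kA) = 0.195/(4.36×32.8) = 0.001364 K/W
R_aluminium = L/(kA) = 0.0024/(201×32.8) = 3.64×10^-7 K/W
R_outer film = 1/(h_o·A) = 1/(14.8×32.8) = 0.00206 K/W
Sum of the known resistances R_other = 0.005341 K/W
Required total resistance R_tot = ΔT/Q_allow = 775/83800 = 0.009248 K/W
R_vermiculite fill = R_tot − R_other = 0.003907 K/W
L = R·k·A = 0.003907×0.0673×32.8

L ≈ 8.62 mm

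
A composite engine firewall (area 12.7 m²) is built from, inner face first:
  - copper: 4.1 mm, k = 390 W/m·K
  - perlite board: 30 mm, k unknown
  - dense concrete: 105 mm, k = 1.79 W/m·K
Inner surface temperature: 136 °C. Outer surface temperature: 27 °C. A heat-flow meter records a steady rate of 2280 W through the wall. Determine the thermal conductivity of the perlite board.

k ≈ 0.0547 W/(m·K)

Model the wall as resistances in series:
R_copper = L/(kA) = 0.0041/(390×12.7) = 8.278×10^-7 K/W
R_dense concrete = L/(kA) = 0.105/(1.79×12.7) = 0.004619 K/W
Sum of known resistances R_other = 0.00462 K/W
Total R = ΔT/Q = 109/2280 = 0.04781 K/W
R_perlite board = R_total − R_other = 0.04319 K/W
k = L/(R·A) = 0.03/(0.04319×12.7)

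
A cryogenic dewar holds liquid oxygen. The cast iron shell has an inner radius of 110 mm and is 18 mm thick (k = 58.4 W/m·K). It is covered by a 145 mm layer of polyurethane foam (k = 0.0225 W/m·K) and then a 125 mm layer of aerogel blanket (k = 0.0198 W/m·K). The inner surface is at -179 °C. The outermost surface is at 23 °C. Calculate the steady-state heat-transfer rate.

Q ≈ 10.5 W

For a spherical shell R = (1/r₁ − 1/r₂)/(4πk); film R = 1/(h·4πr²). In series:
R_cast iron shell = (1/0.11 − 1/0.128)/(4π×58.4) = 0.001742 K/W
R_polyurethane foam = (1/0.128 − 1/0.273)/(4π×0.0225) = 14.68 K/W
R_aerogel blanket = (1/0.273 − 1/0.398)/(4π×0.0198) = 4.624 K/W
R_total = 19.3 K/W
Q = ΔT/R_total = 202/19.3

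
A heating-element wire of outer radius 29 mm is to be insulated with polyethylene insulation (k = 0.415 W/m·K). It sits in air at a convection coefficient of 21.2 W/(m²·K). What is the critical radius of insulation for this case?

r_cr ≈ 19.6 mm

For a cylinder r_cr = k/h = 0.415/21.2
r_cr = 19.6 mm; since the bare radius (29 mm) is above r_cr, any added insulation will reduce heat loss.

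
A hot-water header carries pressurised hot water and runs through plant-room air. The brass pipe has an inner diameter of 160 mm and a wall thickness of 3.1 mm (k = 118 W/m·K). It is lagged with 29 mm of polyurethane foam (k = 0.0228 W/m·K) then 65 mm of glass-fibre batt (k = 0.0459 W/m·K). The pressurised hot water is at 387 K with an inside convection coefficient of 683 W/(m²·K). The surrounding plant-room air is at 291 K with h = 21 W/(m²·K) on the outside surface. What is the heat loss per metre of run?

Per-layer cylindrical resistances, series-summed:
R_inner film = 1/(h_i·2πr₁L) = 1/(683×2π×0.08×1) = 0.002913 K/W
R_brass pipe wall = ln(83.1/80)/(2π×118×1) = 5.128×10^-5 K/W
R_polyurethane foam = ln(112.1/83.1)/(2π×0.0228×1) = 2.09 K/W
R_glass-fibre batt = ln(177.1/112.1)/(2π×0.0459×1) = 1.586 K/W
R_outer film = 1/(h_o·2πr_oL) = 1/(21×2π×0.1771×1) = 0.04279 K/W
R_total = 3.721 K/W
Q = ΔT/R_total = 96/3.721

q′ ≈ 25.8 W/m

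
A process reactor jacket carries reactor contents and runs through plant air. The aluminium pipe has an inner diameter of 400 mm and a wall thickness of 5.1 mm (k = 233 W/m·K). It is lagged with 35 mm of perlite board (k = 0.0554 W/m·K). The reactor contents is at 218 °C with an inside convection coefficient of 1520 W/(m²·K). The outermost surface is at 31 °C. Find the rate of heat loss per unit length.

Radial resistances (cylindrical: R_cond = ln(r_o/r_i)/(2πkL), R_conv = 1/(h·2πrL)):
R_inner film = 1/(h_i·2πr₁L) = 1/(1520×2π×0.2×1) = 5.235×10^-4 K/W
R_aluminium pipe wall = ln(205.1/200)/(2π×233×1) = 1.72×10^-5 K/W
R_perlite board = ln(240.1/205.1)/(2π×0.0554×1) = 0.4526 K/W
R_total = 0.4532 K/W
Q = ΔT/R_total = 187/0.4532

q′ ≈ 413 W/m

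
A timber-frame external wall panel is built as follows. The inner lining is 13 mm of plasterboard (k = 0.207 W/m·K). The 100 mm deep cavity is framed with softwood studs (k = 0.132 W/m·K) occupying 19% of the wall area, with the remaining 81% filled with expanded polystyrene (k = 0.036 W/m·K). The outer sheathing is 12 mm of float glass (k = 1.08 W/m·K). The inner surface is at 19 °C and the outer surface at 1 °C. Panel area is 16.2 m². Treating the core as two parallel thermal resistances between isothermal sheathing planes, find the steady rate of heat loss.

Q ≈ 152 W

Sheathing layers in series; stud and cavity paths in parallel between them.
R_inner = 0.013/(0.207×16.2) = 0.003877 K/W
R_stud  = 0.1/(0.132×0.19×16.2) = 0.2461 K/W
R_cav   = 0.1/(0.036×0.81×16.2) = 0.2117 K/W
1/R_core = 1/R_stud + 1/R_cav → R_core = 0.1138 K/W
R_outer = 0.012/(1.08×16.2) = 6.859×10^-4 K/W
R_total = 0.1184 K/W
Q = ΔT/R_total = 18/0.1184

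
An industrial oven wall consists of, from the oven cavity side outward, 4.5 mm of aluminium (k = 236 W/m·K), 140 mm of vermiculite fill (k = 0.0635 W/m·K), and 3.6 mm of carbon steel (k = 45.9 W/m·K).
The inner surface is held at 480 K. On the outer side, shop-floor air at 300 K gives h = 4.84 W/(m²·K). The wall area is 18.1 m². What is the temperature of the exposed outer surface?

Thermal resistances in series:
R_aluminium = L/(kA) = 0.0045/(236×18.1) = 1.053×10^-6 K/W
R_vermiculite fill = L/(kA) = 0.14/(0.0635×18.1) = 0.1218 K/W
R_carbon steel = L/(kA) = 0.0036/(45.9×18.1) = 4.333×10^-6 K/W
R_outer film = 1/(h_o·A) = 1/(4.84×18.1) = 0.01142 K/W
R_total = 0.1332 K/W;  Q = ΔT/R_total = 180/0.1332 = 1351 W
T_interface = T_inner − Q·ΣR(inner→interface) = 480 − 1350×0.1218

T ≈ 315 K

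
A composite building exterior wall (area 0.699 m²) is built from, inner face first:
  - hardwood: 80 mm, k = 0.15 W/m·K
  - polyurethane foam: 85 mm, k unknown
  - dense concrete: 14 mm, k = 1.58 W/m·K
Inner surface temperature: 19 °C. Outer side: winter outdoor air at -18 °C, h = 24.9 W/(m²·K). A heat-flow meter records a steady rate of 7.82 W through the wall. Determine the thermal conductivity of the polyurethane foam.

Treating each layer as a thermal resistance in series:
R_hardwood = L/(kA) = 0.08/(0.15×0.699) = 0.763 K/W
R_dense concrete = L/(kA) = 0.014/(1.58×0.699) = 0.01268 K/W
R_outer film = 1/(h_o·A) = 1/(24.9×0.699) = 0.05745 K/W
Sum of known resistances R_other = 0.8331 K/W
Total R = ΔT/Q = 37/7.82 = 4.731 K/W
R_polyurethane foam = R_total − R_other = 3.898 K/W
k = L/(R·A) = 0.085/(3.898×0.699)

k ≈ 0.0312 W/(m·K)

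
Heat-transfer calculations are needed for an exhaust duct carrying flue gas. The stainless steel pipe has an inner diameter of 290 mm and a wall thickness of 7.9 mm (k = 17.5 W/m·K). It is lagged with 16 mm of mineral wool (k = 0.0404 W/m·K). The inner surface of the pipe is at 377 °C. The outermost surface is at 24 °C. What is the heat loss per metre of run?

q′ ≈ 899 W/m

Radial resistances (cylindrical: R_cond = ln(r_o/r_i)/(2πkL), R_conv = 1/(h·2πrL)):
R_stainless steel pipe wall = ln(152.9/145)/(2π×17.5×1) = 4.825×10^-4 K/W
R_mineral wool = ln(168.9/152.9)/(2π×0.0404×1) = 0.3921 K/W
R_total = 0.3926 K/W
Q = ΔT/R_total = 353/0.3926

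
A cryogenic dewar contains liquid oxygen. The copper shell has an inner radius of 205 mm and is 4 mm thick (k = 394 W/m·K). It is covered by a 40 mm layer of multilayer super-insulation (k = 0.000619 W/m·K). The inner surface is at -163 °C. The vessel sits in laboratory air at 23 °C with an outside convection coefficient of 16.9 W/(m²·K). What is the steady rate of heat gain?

Q ≈ 1.88 W

For a spherical shell R = (1/r₁ − 1/r₂)/(4πk); film R = 1/(h·4πr²). In series:
R_copper shell = (1/0.205 − 1/0.209)/(4π×394) = 1.886×10^-5 K/W
R_multilayer super-insulation = (1/0.209 − 1/0.249)/(4π×0.000619) = 98.81 K/W
R_outer film = 1/(h·4πr_o²) = 1/(16.9×4π×0.249²) = 0.07595 K/W
R_total = 98.89 K/W
Q = ΔT/R_total = 186/98.89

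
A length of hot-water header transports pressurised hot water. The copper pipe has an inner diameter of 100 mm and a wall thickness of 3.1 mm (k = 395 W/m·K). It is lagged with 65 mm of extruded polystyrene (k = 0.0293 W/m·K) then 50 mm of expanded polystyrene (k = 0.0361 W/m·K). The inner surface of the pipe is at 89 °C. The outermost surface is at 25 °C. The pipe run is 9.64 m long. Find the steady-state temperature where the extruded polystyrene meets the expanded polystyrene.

T ≈ 41.9 °C

Per-layer cylindrical resistances, series-summed:
R_copper pipe wall = ln(53.1/50)/(2π×395×9.64) = 2.514×10^-6 K/W
R_extruded polystyrene = ln(118.1/53.1)/(2π×0.0293×9.64) = 0.4504 K/W
R_expanded polystyrene = ln(168.1/118.1)/(2π×0.0361×9.64) = 0.1615 K/W
R_total = 0.6119 K/W
Q = ΔT/R_total = 64/0.6119
Q = 105 W
T_interface = T_inner − Q·ΣR(inner→interface) = 89 − 105×0.4504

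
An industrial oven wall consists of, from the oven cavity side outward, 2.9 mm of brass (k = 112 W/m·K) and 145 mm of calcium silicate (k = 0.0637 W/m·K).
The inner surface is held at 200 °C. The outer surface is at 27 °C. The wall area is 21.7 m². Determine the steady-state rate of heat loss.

Model the wall as resistances in series:
R_brass = L/(kA) = 0.0029/(112×21.7) = 1.193×10^-6 K/W
R_calcium silicate = L/(kA) = 0.145/(0.0637×21.7) = 0.1049 K/W
R_total = 0.1049 K/W
Q = ΔT / R_total = 173 / 0.1049

Q ≈ 1650 W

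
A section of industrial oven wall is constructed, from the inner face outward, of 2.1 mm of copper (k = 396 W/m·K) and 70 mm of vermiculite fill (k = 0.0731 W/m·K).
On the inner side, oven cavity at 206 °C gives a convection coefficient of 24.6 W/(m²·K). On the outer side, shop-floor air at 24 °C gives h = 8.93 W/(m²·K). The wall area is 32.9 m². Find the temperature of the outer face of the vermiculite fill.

Using the resistance-network approach (series):
R_inner film = 1/(h_i·A) = 1/(24.6×32.9) = 0.001236 K/W
R_copper = L/(kA) = 0.0021/(396×32.9) = 1.612×10^-7 K/W
R_vermiculite fill = L/(kA) = 0.07/(0.0731×32.9) = 0.02911 K/W
R_outer film = 1/(h_o·A) = 1/(8.93×32.9) = 0.003404 K/W
R_total = 0.03375 K/W;  Q = ΔT/R_total = 182/0.03375 = 5393 W
T_interface = T_inner − Q·ΣR(inner→interface) = 206 − 5390×0.03034

T ≈ 42.4 °C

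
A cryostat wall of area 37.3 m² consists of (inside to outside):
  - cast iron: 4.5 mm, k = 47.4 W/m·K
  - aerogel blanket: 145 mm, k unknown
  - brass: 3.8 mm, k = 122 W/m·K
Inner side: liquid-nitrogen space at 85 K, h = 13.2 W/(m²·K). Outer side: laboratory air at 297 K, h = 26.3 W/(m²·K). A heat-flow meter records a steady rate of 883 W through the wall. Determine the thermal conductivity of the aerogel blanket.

Thermal resistances in series:
R_inner film = 1/(h_i·A) = 1/(13.2×37.3) = 0.002031 K/W
R_cast iron = L/(kA) = 0.0045/(47.4×37.3) = 2.545×10^-6 K/W
R_brass = L/(kA) = 0.0038/(122×37.3) = 8.351×10^-7 K/W
R_outer film = 1/(h_o·A) = 1/(26.3×37.3) = 0.001019 K/W
Sum of known resistances R_other = 0.003054 K/W
Total R = ΔT/Q = 212/883 = 0.2401 K/W
R_aerogel blanket = R_total − R_other = 0.237 K/W
k = L/(R·A) = 0.145/(0.237×37.3)

k ≈ 0.0164 W/(m·K)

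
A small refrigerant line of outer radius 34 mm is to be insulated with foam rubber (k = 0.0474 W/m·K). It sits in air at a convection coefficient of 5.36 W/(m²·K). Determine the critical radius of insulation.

For a cylinder r_cr = k/h = 0.0474/5.36
r_cr = 8.84 mm; since the bare radius (34 mm) is above r_cr, any added insulation will reduce heat loss.

r_cr ≈ 8.84 mm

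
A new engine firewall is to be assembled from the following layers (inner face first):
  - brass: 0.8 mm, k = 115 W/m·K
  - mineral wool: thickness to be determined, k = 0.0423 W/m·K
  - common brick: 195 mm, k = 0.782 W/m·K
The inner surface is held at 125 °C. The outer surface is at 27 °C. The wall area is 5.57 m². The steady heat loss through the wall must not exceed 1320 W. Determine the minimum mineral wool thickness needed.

L ≈ 6.94 mm

Model the wall as resistances in series:
R_brass = L/(kA) = 0.0008/(115×5.57) = 1.249×10^-6 K/W
R_common brick = L/(kA) = 0.195/(0.782×5.57) = 0.04477 K/W
Sum of the known resistances R_other = 0.04477 K/W
Required total resistance R_tot = ΔT/Q_allow = 98/1320 = 0.07424 K/W
R_mineral wool = R_tot − R_other = 0.02947 K/W
L = R·k·A = 0.02947×0.0423×5.57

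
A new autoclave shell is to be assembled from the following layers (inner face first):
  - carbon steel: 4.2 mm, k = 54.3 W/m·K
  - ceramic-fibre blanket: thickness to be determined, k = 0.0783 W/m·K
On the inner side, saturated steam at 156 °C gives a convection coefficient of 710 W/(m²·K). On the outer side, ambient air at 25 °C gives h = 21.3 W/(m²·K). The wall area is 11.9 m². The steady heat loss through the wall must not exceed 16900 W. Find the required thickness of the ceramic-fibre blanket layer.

L ≈ 3.43 mm

Series thermal resistances:
R_inner film = 1/(h_i·A) = 1/(710×11.9) = 1.184×10^-4 K/W
R_carbon steel = L/(kA) = 0.0042/(54.3×11.9) = 6.5×10^-6 K/W
R_outer film = 1/(h_o·A) = 1/(21.3×11.9) = 0.003945 K/W
Sum of the known resistances R_other = 0.00407 K/W
Required total resistance R_tot = ΔT/Q_allow = 131/16900 = 0.007751 K/W
R_ceramic-fibre blanket = R_tot − R_other = 0.003681 K/W
L = R·k·A = 0.003681×0.0783×11.9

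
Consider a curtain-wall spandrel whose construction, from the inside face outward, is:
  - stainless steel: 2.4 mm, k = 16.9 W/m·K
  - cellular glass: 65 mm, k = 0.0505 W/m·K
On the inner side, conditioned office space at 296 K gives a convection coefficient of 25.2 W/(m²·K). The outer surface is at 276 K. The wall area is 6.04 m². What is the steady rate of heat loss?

Thermal resistances in series:
R_inner film = 1/(h_i·A) = 1/(25.2×6.04) = 0.00657 K/W
R_stainless steel = L/(kA) = 0.0024/(16.9×6.04) = 2.351×10^-5 K/W
R_cellular glass = L/(kA) = 0.065/(0.0505×6.04) = 0.2131 K/W
R_total = 0.2197 K/W
Q = ΔT / R_total = 20 / 0.2197

Q ≈ 91 W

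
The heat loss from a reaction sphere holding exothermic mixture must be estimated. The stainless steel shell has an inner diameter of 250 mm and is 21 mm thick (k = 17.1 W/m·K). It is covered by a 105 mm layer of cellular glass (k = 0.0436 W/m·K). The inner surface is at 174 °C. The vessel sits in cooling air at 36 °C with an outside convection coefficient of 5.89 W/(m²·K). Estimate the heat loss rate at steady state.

Each spherical layer contributes R = (1/r_i − 1/r_o)/(4πk):
R_stainless steel shell = (1/0.125 − 1/0.146)/(4π×17.1) = 0.005355 K/W
R_cellular glass = (1/0.146 − 1/0.251)/(4π×0.0436) = 5.23 K/W
R_outer film = 1/(h·4πr_o²) = 1/(5.89×4π×0.251²) = 0.2145 K/W
R_total = 5.449 K/W
Q = ΔT/R_total = 138/5.449

Q ≈ 25.3 W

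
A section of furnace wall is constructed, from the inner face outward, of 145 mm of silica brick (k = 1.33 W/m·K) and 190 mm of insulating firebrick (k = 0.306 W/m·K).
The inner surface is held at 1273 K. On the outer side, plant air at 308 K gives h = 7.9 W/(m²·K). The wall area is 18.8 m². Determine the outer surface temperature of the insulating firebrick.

T ≈ 451 K

Series thermal resistances:
R_silica brick = L/(kA) = 0.145/(1.33×18.8) = 0.005799 K/W
R_insulating firebrick = L/(kA) = 0.19/(0.306×18.8) = 0.03303 K/W
R_outer film = 1/(h_o·A) = 1/(7.9×18.8) = 0.006733 K/W
R_total = 0.04556 K/W;  Q = ΔT/R_total = 965/0.04556 = 21180 W
T_interface = T_inner − Q·ΣR(inner→interface) = 1273 − 21200×0.03883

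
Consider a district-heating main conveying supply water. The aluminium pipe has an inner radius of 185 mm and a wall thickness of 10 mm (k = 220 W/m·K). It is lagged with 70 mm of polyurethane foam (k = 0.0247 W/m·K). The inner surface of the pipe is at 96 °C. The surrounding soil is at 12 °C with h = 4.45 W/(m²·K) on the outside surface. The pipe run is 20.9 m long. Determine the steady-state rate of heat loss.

Q ≈ 831 W

Per-layer cylindrical resistances, series-summed:
R_aluminium pipe wall = ln(195/185)/(2π×220×20.9) = 1.822×10^-6 K/W
R_polyurethane foam = ln(265/195)/(2π×0.0247×20.9) = 0.09457 K/W
R_outer film = 1/(h_o·2πr_oL) = 1/(4.45×2π×0.265×20.9) = 0.006458 K/W
R_total = 0.101 K/W
Q = ΔT/R_total = 84/0.101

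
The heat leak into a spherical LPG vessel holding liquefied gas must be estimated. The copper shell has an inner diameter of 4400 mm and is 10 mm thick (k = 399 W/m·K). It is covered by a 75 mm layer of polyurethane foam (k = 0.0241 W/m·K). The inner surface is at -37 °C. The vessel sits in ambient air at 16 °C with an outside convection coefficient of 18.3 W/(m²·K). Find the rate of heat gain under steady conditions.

Q ≈ 1060 W

Radial (spherical) resistances in series:
R_copper shell = (1/2.2 − 1/2.21)/(4π×399) = 4.102×10^-7 K/W
R_polyurethane foam = (1/2.21 − 1/2.285)/(4π×0.0241) = 0.04904 K/W
R_outer film = 1/(h·4πr_o²) = 1/(18.3×4π×2.285²) = 8.328×10^-4 K/W
R_total = 0.04987 K/W
Q = ΔT/R_total = 53/0.04987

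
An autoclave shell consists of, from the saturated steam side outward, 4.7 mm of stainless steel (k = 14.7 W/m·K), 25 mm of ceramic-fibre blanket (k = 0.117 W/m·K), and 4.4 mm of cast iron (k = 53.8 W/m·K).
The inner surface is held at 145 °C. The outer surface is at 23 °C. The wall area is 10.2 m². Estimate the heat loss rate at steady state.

Using the resistance-network approach (series):
R_stainless steel = L/(kA) = 0.0047/(14.7×10.2) = 3.135×10^-5 K/W
R_ceramic-fibre blanket = L/(kA) = 0.025/(0.117×10.2) = 0.02095 K/W
R_cast iron = L/(kA) = 0.0044/(53.8×10.2) = 8.018×10^-6 K/W
R_total = 0.02099 K/W
Q = ΔT / R_total = 122 / 0.02099

Q ≈ 5810 W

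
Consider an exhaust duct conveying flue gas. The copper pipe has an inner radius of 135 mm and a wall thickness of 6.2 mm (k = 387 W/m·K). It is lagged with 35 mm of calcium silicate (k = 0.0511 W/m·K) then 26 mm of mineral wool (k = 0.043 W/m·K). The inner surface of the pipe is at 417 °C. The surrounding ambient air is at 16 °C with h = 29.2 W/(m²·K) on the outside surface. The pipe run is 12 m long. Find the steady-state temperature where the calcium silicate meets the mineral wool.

Per-layer cylindrical resistances, series-summed:
R_copper pipe wall = ln(141.2/135)/(2π×387×12) = 1.539×10^-6 K/W
R_calcium silicate = ln(176.2/141.2)/(2π×0.0511×12) = 0.05747 K/W
R_mineral wool = ln(202.2/176.2)/(2π×0.043×12) = 0.04245 K/W
R_outer film = 1/(h_o·2πr_oL) = 1/(29.2×2π×0.2022×12) = 0.002246 K/W
R_total = 0.1022 K/W
Q = ΔT/R_total = 401/0.1022
Q = 3920 W
T_interface = T_inner − Q·ΣR(inner→interface) = 417 − 3920×0.05748

T ≈ 191 °C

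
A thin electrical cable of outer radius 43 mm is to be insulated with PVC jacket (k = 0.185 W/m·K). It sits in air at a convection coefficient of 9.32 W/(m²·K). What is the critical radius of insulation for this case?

r_cr ≈ 19.8 mm

For a cylinder r_cr = k/h = 0.185/9.32
r_cr = 19.8 mm; since the bare radius (43 mm) is above r_cr, any added insulation will reduce heat loss.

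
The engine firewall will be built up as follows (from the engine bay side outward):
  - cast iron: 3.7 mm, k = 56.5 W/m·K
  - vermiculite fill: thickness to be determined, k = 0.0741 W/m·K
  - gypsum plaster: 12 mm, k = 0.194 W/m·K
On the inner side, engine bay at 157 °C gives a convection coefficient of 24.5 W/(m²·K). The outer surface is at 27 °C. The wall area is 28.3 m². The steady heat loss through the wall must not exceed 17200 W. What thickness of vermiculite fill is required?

L ≈ 8.24 mm

Using the resistance-network approach (series):
R_inner film = 1/(h_i·A) = 1/(24.5×28.3) = 0.001442 K/W
R_cast iron = L/(kA) = 0.0037/(56.5×28.3) = 2.314×10^-6 K/W
R_gypsum plaster = L/(kA) = 0.012/(0.194×28.3) = 0.002186 K/W
Sum of the known resistances R_other = 0.00363 K/W
Required total resistance R_tot = ΔT/Q_allow = 130/17200 = 0.007558 K/W
R_vermiculite fill = R_tot − R_other = 0.003928 K/W
L = R·k·A = 0.003928×0.0741×28.3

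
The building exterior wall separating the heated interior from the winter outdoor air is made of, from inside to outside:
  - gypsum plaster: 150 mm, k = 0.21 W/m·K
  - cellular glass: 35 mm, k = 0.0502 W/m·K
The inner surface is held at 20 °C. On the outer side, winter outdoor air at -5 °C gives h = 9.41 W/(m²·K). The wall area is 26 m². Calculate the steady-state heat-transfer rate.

Series thermal resistances:
R_gypsum plaster = L/(kA) = 0.15/(0.21×26) = 0.02747 K/W
R_cellular glass = L/(kA) = 0.035/(0.0502×26) = 0.02682 K/W
R_outer film = 1/(h_o·A) = 1/(9.41×26) = 0.004087 K/W
R_total = 0.05838 K/W
Q = ΔT / R_total = 25 / 0.05838

Q ≈ 428 W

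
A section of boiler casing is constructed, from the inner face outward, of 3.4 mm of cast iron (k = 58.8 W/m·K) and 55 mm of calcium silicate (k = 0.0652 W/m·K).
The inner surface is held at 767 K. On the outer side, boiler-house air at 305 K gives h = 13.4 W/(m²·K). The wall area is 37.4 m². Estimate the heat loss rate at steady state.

Q ≈ 18800 W

Thermal resistances in series:
R_cast iron = L/(kA) = 0.0034/(58.8×37.4) = 1.546×10^-6 K/W
R_calcium silicate = L/(kA) = 0.055/(0.0652×37.4) = 0.02256 K/W
R_outer film = 1/(h_o·A) = 1/(13.4×37.4) = 0.001995 K/W
R_total = 0.02455 K/W
Q = ΔT / R_total = 462 / 0.02455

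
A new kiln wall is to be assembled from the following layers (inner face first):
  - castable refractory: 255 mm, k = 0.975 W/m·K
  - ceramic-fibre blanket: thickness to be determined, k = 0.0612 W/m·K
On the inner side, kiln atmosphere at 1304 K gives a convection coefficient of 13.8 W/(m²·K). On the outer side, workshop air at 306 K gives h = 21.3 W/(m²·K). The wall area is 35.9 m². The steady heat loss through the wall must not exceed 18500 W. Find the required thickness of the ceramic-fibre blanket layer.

Series thermal resistances:
R_inner film = 1/(h_i·A) = 1/(13.8×35.9) = 0.002018 K/W
R_castable refractory = L/(kA) = 0.255/(0.975×35.9) = 0.007285 K/W
R_outer film = 1/(h_o·A) = 1/(21.3×35.9) = 0.001308 K/W
Sum of the known resistances R_other = 0.01061 K/W
Required total resistance R_tot = ΔT/Q_allow = 998/18500 = 0.05395 K/W
R_ceramic-fibre blanket = R_tot − R_other = 0.04333 K/W
L = R·k·A = 0.04333×0.0612×35.9

L ≈ 95.2 mm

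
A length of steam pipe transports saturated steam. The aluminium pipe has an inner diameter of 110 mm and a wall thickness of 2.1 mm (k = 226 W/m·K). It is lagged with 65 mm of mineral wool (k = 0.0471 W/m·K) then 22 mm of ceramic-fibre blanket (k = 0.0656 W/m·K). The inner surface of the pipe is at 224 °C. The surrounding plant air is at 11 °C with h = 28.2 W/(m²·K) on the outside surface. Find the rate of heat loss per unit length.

q′ ≈ 70.8 W/m

Cylindrical conduction, so R = ln(r₂/r₁)/(2πkL) per layer, in series:
R_aluminium pipe wall = ln(57.1/55)/(2π×226×1) = 2.639×10^-5 K/W
R_mineral wool = ln(122.1/57.1)/(2π×0.0471×1) = 2.568 K/W
R_ceramic-fibre blanket = ln(144.1/122.1)/(2π×0.0656×1) = 0.4019 K/W
R_outer film = 1/(h_o·2πr_oL) = 1/(28.2×2π×0.1441×1) = 0.03917 K/W
R_total = 3.009 K/W
Q = ΔT/R_total = 213/3.009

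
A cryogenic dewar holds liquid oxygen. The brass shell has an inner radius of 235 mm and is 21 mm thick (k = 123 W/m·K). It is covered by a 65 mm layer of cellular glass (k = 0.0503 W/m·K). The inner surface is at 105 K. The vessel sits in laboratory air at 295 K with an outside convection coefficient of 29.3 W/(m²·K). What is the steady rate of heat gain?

Q ≈ 149 W

Each spherical layer contributes R = (1/r_i − 1/r_o)/(4πk):
R_brass shell = (1/0.235 − 1/0.256)/(4π×123) = 2.258×10^-4 K/W
R_cellular glass = (1/0.256 − 1/0.321)/(4π×0.0503) = 1.251 K/W
R_outer film = 1/(h·4πr_o²) = 1/(29.3×4π×0.321²) = 0.02636 K/W
R_total = 1.278 K/W
Q = ΔT/R_total = 190/1.278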